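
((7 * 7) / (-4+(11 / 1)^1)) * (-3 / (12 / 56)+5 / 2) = -161 / 2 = -80.50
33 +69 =102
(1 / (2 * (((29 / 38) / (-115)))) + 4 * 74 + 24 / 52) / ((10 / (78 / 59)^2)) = 19506474 / 504745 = 38.65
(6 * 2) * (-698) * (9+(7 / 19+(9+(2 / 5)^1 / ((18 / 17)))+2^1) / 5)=-135462256 / 1425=-95061.23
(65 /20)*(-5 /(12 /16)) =-65 /3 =-21.67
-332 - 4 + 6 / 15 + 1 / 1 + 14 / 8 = -6657 / 20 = -332.85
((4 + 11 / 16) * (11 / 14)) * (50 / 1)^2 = 515625 / 56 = 9207.59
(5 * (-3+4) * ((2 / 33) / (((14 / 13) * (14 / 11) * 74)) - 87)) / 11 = -860345 / 21756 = -39.55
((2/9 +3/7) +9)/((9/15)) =3040/189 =16.08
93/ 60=31/ 20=1.55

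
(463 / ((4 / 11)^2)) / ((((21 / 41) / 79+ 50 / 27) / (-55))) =-269465868045 / 2600272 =-103629.88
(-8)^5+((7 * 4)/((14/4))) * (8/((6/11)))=-97952/3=-32650.67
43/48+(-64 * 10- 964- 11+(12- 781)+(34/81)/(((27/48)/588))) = -7559525/3888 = -1944.32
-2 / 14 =-1 / 7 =-0.14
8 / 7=1.14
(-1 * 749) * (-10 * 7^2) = 367010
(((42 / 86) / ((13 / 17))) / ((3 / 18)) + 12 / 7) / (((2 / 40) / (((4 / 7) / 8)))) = 217020 / 27391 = 7.92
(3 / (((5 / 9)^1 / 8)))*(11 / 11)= 216 / 5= 43.20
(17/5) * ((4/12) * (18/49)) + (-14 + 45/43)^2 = 76199603/453005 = 168.21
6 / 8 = 3 / 4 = 0.75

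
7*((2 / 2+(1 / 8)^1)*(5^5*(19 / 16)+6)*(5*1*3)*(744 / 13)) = 5226608835 / 208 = 25127927.09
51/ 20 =2.55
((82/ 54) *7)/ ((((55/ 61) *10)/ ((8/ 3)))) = 70028/ 22275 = 3.14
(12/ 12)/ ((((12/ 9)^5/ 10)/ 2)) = 4.75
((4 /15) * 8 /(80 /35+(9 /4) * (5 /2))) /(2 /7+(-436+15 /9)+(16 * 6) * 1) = -12544 /15724285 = -0.00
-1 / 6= -0.17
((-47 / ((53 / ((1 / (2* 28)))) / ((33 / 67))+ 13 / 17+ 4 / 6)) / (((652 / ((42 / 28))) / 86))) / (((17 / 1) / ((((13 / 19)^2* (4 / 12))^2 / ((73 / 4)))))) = -634939591 / 5243431961399545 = -0.00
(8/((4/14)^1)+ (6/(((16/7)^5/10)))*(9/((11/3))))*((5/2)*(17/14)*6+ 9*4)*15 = 12944476935/524288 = 24689.63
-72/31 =-2.32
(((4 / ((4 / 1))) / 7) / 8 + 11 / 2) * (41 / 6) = 4223 / 112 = 37.71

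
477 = 477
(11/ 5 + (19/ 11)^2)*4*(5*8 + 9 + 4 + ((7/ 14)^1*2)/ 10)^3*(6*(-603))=-849372477153984/ 75625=-11231371598.73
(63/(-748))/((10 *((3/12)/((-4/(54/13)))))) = 91/2805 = 0.03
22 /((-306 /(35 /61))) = -385 /9333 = -0.04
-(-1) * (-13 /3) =-4.33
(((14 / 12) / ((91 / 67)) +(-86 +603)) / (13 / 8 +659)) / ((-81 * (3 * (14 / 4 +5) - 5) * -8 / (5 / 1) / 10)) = 403930 / 136901583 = 0.00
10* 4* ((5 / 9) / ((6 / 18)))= 200 / 3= 66.67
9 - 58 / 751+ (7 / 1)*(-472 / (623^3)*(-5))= 231477638541 / 25942154231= 8.92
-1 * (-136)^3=2515456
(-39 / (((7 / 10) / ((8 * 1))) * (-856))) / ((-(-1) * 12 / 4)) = 130 / 749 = 0.17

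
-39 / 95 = -0.41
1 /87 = 0.01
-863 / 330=-2.62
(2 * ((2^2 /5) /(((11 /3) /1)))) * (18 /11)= 432 /605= 0.71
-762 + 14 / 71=-54088 / 71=-761.80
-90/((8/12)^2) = -405/2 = -202.50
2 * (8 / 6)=2.67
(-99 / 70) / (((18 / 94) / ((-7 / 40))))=517 / 400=1.29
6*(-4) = -24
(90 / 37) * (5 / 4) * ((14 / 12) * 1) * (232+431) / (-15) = -23205 / 148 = -156.79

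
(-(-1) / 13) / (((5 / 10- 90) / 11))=-22 / 2327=-0.01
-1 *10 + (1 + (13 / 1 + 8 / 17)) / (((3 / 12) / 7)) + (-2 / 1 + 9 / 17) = 6693 / 17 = 393.71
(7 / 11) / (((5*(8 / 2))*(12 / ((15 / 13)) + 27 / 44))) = 7 / 2423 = 0.00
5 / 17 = 0.29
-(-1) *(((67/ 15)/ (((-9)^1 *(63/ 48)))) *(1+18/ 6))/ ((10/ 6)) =-4288/ 4725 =-0.91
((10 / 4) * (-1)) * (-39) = 195 / 2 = 97.50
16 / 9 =1.78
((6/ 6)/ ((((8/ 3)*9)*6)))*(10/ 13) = 5/ 936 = 0.01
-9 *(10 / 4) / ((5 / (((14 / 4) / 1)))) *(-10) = 315 / 2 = 157.50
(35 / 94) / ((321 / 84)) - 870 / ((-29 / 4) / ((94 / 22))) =28368950 / 55319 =512.82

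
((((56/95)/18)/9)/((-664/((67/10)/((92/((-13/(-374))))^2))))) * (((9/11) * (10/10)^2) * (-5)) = 79261/3696713067421440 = 0.00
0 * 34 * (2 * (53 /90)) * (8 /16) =0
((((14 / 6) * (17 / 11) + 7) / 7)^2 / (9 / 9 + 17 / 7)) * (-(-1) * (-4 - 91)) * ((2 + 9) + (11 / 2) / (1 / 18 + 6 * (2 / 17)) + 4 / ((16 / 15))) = -8511584375 / 6089688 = -1397.70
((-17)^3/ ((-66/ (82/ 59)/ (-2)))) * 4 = -1611464/ 1947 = -827.67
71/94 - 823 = -77291/94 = -822.24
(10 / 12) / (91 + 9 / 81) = 3 / 328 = 0.01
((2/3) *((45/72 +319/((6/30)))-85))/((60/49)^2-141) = -29016085/4019292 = -7.22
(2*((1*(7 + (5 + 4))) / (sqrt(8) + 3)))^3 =3244032 - 2293760*sqrt(2) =165.50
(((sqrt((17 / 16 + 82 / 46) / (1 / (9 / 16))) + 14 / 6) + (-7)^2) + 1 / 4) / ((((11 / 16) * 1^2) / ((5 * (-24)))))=-99040 / 11 - 360 * sqrt(24081) / 253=-9224.45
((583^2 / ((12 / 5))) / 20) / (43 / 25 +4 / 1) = 772475 / 624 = 1237.94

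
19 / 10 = 1.90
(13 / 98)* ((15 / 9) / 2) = 0.11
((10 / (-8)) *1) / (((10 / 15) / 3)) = -5.62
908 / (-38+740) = 454 / 351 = 1.29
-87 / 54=-29 / 18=-1.61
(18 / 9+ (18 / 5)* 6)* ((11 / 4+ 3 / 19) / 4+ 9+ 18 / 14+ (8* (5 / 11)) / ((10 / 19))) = 24751267 / 58520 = 422.95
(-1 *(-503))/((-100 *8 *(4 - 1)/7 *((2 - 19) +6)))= 3521/26400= 0.13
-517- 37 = -554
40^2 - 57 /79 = 126343 /79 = 1599.28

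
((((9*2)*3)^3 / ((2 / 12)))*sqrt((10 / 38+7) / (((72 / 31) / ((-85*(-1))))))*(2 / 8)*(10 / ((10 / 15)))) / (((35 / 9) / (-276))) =-293355432*sqrt(3454485) / 133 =-4099530756.38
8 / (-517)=-8 / 517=-0.02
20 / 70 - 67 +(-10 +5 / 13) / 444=-2696399 / 40404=-66.74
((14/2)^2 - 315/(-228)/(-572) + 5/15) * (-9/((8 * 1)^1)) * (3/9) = -6433541/347776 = -18.50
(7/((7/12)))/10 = 6/5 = 1.20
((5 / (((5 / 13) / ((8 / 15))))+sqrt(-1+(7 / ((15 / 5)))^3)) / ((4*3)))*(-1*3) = -26 / 15- sqrt(237) / 18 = -2.59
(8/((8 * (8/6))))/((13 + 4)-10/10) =3/64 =0.05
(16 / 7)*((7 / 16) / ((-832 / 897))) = -69 / 64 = -1.08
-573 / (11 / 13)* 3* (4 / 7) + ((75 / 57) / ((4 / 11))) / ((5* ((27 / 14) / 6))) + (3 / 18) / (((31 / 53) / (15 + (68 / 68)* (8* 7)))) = -929337779 / 816354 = -1138.40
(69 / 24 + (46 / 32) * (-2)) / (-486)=0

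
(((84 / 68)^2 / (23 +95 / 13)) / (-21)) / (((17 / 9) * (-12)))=819 / 7742888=0.00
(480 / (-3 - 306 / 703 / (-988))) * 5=-277825600 / 347231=-800.12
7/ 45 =0.16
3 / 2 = 1.50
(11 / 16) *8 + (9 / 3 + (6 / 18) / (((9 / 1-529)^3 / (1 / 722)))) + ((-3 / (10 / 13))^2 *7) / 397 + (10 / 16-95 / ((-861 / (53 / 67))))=7347239559265380909 / 774987030633088000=9.48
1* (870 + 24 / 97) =84414 / 97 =870.25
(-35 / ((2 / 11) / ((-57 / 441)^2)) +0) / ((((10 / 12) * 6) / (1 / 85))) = -3971 / 524790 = -0.01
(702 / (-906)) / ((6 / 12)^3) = -936 / 151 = -6.20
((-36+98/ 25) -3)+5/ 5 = -852/ 25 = -34.08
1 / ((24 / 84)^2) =12.25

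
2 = 2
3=3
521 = 521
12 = 12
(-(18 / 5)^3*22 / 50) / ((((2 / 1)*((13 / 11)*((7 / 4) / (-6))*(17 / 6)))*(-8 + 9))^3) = 31870270181376 / 11569669759375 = 2.75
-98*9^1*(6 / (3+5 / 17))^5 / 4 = -3105227259 / 702464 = -4420.48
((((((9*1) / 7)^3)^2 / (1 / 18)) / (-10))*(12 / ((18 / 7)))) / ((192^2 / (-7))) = 177147 / 24586240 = 0.01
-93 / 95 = -0.98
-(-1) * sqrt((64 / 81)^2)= 64 / 81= 0.79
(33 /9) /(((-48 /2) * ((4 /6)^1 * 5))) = -11 /240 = -0.05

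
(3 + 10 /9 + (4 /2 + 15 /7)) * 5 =2600 /63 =41.27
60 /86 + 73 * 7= 511.70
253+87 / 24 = 256.62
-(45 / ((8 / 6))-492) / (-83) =-1833 / 332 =-5.52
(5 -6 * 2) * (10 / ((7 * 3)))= -10 / 3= -3.33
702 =702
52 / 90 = 26 / 45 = 0.58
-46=-46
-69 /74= -0.93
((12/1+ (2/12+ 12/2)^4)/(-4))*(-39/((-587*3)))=-24566269/3043008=-8.07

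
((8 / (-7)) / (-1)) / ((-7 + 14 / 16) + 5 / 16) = -128 / 651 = -0.20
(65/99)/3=65/297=0.22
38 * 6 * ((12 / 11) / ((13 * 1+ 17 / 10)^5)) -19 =-1593977430107 / 83895148953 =-19.00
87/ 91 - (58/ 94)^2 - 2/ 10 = 377241/ 1005095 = 0.38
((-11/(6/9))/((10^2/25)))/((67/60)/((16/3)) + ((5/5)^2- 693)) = 440/73791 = 0.01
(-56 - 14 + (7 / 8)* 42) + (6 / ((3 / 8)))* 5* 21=6587 / 4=1646.75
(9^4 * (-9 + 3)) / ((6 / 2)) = -13122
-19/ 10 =-1.90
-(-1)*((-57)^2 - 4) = 3245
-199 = -199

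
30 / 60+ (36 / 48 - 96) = -379 / 4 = -94.75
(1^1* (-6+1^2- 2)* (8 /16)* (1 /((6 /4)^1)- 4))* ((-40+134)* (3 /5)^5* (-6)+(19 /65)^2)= -161816641 /316875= -510.66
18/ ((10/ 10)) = 18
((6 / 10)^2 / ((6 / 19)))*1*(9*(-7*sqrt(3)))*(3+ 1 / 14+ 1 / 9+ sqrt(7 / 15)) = -22857*sqrt(3) / 100-3591*sqrt(35) / 250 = -480.87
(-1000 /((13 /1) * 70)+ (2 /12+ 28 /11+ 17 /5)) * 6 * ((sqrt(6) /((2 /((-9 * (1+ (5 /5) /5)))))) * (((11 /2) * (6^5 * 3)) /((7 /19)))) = -900817846704 * sqrt(6) /15925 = -138558497.68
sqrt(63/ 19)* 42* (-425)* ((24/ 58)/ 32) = -80325* sqrt(133)/ 2204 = -420.31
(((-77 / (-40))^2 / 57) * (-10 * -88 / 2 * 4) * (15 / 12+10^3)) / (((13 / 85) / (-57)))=-4440435615 / 104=-42696496.30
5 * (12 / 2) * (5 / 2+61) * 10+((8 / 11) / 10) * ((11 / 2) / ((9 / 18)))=95254 / 5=19050.80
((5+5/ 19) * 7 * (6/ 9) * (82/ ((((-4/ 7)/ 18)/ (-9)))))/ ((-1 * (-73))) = 10848600/ 1387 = 7821.63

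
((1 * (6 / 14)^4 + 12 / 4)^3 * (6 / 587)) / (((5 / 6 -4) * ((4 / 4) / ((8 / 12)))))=-9275152375296 / 154371876152753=-0.06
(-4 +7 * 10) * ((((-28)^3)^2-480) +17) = 31804729506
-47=-47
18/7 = 2.57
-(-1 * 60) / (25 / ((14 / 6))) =28 / 5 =5.60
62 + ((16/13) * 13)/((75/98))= 6218/75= 82.91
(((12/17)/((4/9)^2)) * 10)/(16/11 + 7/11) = 13365/782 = 17.09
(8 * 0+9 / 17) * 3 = 1.59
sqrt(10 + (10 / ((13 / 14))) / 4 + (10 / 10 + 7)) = sqrt(3497) / 13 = 4.55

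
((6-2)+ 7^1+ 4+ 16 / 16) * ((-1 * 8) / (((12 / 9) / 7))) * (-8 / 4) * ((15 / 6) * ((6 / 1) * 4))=80640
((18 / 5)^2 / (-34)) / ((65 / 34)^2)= -11016 / 105625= -0.10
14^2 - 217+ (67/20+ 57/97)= -33101/1940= -17.06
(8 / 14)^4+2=5058 / 2401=2.11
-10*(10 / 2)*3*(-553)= 82950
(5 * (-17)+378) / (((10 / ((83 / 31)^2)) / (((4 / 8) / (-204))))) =-2018477 / 3920880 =-0.51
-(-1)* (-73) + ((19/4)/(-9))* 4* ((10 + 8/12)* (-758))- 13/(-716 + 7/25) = 16996.06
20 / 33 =0.61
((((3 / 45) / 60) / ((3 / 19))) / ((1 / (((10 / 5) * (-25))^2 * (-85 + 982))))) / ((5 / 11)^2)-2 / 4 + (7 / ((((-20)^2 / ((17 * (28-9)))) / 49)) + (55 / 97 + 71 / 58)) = 76656.15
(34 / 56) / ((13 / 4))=17 / 91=0.19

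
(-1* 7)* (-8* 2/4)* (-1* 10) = -280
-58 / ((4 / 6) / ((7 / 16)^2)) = -4263 / 256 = -16.65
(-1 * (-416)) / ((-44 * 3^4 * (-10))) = 52 / 4455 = 0.01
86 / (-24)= -43 / 12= -3.58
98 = 98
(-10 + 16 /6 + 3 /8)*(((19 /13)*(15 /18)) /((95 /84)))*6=-1169 /26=-44.96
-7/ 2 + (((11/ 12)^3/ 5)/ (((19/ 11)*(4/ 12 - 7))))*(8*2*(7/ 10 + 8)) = -1222589/ 228000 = -5.36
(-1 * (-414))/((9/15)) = 690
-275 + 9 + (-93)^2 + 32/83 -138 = 8245.39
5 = 5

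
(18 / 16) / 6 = 3 / 16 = 0.19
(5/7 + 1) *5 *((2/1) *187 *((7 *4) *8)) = 718080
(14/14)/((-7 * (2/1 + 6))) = -1/56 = -0.02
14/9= 1.56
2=2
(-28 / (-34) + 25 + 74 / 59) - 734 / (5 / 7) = -5017619 / 5015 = -1000.52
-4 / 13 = -0.31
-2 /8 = -1 /4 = -0.25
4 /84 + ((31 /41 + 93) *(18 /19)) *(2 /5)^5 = 48931399 /51121875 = 0.96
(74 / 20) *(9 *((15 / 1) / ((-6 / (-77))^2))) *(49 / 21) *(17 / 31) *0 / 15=0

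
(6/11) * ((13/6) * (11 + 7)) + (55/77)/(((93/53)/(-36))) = 15798/2387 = 6.62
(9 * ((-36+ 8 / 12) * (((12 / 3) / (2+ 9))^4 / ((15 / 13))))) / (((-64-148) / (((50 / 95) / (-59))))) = -3328 / 16412561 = -0.00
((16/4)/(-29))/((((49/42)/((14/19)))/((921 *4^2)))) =-707328/551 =-1283.72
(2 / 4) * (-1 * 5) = -5 / 2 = -2.50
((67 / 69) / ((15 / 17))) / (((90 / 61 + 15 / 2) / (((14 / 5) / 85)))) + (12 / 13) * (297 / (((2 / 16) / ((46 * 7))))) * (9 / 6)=390183852467668 / 368330625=1059330.47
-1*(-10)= 10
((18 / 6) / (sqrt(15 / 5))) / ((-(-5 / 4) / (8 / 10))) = 16*sqrt(3) / 25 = 1.11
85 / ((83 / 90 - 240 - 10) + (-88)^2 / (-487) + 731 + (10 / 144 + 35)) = 4967400 / 29283713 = 0.17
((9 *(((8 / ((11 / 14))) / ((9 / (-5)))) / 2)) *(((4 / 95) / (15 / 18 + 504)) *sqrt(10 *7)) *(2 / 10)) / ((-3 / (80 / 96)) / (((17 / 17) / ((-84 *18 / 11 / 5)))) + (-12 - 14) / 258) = -866880 *sqrt(70) / 201847989239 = -0.00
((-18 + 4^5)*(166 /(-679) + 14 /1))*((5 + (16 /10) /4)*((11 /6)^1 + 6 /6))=143759412 /679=211722.26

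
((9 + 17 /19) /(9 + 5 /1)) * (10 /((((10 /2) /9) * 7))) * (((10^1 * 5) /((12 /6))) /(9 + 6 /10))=17625 /3724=4.73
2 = 2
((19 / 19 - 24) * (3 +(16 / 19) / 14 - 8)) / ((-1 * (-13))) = 15111 / 1729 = 8.74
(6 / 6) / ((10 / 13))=13 / 10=1.30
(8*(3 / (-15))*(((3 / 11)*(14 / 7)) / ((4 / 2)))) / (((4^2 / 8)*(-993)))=4 / 18205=0.00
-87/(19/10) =-870/19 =-45.79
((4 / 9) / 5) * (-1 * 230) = -184 / 9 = -20.44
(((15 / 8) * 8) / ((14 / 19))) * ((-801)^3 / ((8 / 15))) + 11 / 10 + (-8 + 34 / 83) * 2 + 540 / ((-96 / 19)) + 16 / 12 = -2735287755702521 / 139440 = -19616234622.08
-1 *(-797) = 797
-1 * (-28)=28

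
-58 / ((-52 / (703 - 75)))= 700.46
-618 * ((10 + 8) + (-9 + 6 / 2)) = -7416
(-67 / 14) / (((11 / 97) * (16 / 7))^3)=-2996305459 / 10903552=-274.80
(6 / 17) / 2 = 3 / 17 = 0.18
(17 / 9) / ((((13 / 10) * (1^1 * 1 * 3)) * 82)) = 85 / 14391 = 0.01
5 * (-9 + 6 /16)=-345 /8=-43.12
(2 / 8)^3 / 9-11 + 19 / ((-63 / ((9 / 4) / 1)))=-47081 / 4032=-11.68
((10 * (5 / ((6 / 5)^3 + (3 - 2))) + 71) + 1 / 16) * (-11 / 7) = -487717 / 3472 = -140.47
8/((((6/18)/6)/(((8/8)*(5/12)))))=60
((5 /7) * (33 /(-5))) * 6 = -198 /7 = -28.29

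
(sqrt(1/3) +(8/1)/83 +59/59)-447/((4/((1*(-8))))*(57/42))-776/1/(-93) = sqrt(3)/3 +97995553/146661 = 668.75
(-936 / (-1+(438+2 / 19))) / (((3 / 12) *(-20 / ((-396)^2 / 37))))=253528704 / 139675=1815.13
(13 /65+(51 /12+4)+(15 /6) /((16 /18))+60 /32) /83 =1051 /6640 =0.16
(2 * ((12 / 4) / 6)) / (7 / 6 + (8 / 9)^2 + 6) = 0.13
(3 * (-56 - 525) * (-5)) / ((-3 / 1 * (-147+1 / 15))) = 43575 / 2204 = 19.77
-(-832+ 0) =832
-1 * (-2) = 2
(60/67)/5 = 12/67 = 0.18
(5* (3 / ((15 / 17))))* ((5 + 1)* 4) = 408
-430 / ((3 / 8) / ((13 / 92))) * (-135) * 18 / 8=1131975 / 23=49216.30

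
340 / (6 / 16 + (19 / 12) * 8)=8160 / 313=26.07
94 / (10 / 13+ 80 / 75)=9165 / 179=51.20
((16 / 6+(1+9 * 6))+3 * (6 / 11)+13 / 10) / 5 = 19999 / 1650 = 12.12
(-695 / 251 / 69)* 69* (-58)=160.60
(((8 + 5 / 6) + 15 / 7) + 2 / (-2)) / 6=419 / 252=1.66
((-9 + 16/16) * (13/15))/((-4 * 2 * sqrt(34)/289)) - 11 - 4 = -15 + 221 * sqrt(34)/30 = 27.95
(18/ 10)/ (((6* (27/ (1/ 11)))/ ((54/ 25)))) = 3/ 1375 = 0.00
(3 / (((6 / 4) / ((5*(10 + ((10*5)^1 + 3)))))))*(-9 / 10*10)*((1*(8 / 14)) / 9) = -360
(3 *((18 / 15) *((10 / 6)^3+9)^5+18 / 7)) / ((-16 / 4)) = -47243178816581 / 111602610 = -423316.07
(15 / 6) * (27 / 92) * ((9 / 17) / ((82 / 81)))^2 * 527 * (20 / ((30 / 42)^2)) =21795989733 / 5258168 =4145.17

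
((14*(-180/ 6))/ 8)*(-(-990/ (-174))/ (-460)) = -3465/ 5336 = -0.65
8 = 8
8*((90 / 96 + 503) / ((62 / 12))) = 24189 / 31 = 780.29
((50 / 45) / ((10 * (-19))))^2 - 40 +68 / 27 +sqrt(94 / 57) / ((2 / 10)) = -1095995 / 29241 +5 * sqrt(5358) / 57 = -31.06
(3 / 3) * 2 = 2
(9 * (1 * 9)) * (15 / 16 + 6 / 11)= 120.12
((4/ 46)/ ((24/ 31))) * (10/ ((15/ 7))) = 217/ 414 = 0.52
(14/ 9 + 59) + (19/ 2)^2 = 150.81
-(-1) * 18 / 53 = 18 / 53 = 0.34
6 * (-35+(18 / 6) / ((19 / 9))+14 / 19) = -3744 / 19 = -197.05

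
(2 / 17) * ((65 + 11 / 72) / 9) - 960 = -5282989 / 5508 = -959.15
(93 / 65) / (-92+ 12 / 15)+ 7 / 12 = 0.57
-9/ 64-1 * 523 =-33481/ 64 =-523.14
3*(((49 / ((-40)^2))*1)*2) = 147 / 800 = 0.18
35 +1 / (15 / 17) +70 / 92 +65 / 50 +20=20077 / 345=58.19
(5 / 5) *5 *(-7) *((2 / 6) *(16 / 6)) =-280 / 9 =-31.11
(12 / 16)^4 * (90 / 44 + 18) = 35721 / 5632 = 6.34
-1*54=-54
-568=-568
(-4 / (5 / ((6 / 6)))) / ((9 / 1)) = -4 / 45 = -0.09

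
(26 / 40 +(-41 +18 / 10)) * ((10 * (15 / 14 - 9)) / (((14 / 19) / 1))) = 4148.06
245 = 245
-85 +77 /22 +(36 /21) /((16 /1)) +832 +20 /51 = 1072427 /1428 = 751.00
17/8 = 2.12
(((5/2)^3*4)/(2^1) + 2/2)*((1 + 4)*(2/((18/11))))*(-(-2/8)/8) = 2365/384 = 6.16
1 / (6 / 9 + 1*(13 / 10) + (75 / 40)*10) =60 / 1243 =0.05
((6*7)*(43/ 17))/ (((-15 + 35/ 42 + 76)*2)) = 774/ 901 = 0.86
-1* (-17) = 17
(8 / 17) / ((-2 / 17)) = -4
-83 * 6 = -498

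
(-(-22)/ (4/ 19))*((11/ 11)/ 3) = 209/ 6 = 34.83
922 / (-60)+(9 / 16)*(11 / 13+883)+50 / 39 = 251201 / 520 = 483.08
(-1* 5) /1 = -5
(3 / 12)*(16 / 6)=2 / 3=0.67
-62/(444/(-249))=34.77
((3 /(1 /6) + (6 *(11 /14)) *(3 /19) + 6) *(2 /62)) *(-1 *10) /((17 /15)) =-493650 /70091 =-7.04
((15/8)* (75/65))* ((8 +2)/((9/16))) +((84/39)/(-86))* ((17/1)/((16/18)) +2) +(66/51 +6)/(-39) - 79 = -361885/8772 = -41.25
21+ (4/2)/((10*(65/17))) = 6842/325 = 21.05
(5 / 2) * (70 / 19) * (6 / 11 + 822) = 1583400 / 209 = 7576.08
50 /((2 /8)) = 200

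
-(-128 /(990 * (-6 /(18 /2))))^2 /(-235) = 1024 /6397875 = 0.00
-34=-34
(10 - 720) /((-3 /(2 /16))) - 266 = -2837 /12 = -236.42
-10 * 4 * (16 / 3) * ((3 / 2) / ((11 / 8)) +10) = -78080 / 33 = -2366.06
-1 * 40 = -40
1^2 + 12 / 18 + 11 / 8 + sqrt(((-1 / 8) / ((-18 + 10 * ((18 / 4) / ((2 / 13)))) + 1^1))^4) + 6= 131762837 / 14572848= 9.04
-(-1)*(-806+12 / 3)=-802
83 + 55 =138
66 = 66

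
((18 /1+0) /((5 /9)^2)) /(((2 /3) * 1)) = 2187 /25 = 87.48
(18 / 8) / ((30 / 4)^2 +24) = 3 / 107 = 0.03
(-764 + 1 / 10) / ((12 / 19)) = -145141 / 120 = -1209.51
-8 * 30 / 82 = -2.93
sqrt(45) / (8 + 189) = 3* sqrt(5) / 197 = 0.03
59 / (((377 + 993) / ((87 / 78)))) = 1711 / 35620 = 0.05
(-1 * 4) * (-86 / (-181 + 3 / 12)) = -1376 / 723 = -1.90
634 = 634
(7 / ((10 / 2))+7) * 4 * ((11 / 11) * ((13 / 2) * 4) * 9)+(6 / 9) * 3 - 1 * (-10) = 39372 / 5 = 7874.40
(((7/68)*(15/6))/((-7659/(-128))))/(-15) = -112/390609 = -0.00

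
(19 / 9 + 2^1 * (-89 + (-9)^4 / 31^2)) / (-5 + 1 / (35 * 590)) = 28975357250 / 893000601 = 32.45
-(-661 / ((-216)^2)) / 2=661 / 93312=0.01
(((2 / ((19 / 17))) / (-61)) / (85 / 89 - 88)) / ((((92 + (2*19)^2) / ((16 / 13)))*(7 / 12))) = 1513 / 3268273372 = 0.00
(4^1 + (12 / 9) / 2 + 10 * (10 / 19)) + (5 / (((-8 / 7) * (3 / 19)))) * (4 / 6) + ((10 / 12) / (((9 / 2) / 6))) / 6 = -17149 / 2052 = -8.36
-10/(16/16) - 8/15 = -10.53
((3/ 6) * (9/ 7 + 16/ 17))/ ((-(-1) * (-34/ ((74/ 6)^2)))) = -362785/ 72828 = -4.98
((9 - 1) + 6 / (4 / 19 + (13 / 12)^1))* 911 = 3396208 / 295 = 11512.57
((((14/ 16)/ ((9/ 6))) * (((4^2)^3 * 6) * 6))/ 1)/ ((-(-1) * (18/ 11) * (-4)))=-39424/ 3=-13141.33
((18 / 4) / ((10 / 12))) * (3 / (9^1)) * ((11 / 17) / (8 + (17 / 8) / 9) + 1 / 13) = 183393 / 655265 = 0.28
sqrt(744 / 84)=sqrt(434) / 7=2.98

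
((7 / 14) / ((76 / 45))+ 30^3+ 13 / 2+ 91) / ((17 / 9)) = 37069785 / 2584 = 14345.89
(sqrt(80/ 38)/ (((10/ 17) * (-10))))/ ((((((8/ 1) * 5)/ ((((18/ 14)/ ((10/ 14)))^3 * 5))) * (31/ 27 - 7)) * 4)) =334611 * sqrt(190)/ 600400000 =0.01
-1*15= -15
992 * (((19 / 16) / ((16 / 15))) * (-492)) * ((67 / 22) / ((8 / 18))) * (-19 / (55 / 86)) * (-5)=-535366304955 / 968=-553064364.62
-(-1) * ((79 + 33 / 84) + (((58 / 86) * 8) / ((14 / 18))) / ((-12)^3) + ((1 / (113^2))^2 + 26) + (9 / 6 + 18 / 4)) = 131199809125177 / 1177854135864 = 111.39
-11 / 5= -2.20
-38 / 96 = -19 / 48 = -0.40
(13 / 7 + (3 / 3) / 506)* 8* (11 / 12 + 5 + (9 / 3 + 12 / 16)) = 254620 / 1771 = 143.77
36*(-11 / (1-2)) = 396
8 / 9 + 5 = 53 / 9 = 5.89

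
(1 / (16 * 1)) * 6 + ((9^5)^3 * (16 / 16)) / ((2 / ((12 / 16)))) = 308836698141975 / 4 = 77209174535493.75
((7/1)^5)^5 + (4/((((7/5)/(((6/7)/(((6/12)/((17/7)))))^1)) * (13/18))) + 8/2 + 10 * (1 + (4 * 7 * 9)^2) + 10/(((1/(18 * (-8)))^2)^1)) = 5979824975081623249095879/4459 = 1341068619663965743237.47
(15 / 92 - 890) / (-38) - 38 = -50983 / 3496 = -14.58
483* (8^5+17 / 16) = 15827457.19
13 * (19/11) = 247/11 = 22.45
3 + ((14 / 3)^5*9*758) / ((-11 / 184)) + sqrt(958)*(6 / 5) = -75011388037 / 297 + 6*sqrt(958) / 5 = -252563558.94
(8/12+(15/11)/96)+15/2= 8639/1056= 8.18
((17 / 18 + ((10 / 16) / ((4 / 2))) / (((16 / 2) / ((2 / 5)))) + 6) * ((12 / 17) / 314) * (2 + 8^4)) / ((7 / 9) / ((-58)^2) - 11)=-20725034643 / 3555417604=-5.83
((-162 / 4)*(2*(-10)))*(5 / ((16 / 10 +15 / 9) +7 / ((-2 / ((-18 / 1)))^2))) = 30375 / 4277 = 7.10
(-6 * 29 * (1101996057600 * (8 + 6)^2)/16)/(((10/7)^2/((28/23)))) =-32226971067744768/23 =-1401172655119337.74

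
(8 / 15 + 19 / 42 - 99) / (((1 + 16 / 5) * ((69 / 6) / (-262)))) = 599194 / 1127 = 531.67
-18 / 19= -0.95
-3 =-3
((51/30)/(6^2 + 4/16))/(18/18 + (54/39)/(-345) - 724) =-10166/156729195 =-0.00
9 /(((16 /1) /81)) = 729 /16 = 45.56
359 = 359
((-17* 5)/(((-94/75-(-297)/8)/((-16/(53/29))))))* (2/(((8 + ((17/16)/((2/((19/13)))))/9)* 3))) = 2362613760/1381410709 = 1.71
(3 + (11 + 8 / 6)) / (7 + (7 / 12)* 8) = 46 / 35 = 1.31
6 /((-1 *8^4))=-3 /2048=-0.00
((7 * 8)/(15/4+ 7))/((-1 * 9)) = -224/387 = -0.58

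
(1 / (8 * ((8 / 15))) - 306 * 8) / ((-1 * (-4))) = -156657 / 256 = -611.94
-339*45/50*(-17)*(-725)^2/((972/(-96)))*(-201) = 54121293500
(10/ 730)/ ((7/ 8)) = 0.02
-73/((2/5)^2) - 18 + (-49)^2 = 1926.75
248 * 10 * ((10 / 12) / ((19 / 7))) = 43400 / 57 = 761.40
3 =3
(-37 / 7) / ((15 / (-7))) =37 / 15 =2.47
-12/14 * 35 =-30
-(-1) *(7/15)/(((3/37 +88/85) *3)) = 4403/31599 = 0.14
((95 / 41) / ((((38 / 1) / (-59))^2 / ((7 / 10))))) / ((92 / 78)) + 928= 931.31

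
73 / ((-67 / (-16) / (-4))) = -4672 / 67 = -69.73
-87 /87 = -1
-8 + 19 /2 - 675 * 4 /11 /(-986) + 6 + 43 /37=3576043 /401302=8.91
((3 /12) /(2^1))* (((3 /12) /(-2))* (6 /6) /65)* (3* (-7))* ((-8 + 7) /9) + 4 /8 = 6233 /12480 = 0.50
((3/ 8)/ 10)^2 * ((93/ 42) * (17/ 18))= 527/ 179200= 0.00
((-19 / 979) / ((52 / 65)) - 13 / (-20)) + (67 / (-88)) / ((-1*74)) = 1843111 / 2897840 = 0.64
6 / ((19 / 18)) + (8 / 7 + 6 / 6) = 7.83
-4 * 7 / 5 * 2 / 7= -8 / 5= -1.60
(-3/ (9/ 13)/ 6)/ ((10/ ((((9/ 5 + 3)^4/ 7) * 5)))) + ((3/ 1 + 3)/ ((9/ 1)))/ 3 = -1069522/ 39375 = -27.16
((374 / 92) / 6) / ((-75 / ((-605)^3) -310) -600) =-97435855 / 130866253116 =-0.00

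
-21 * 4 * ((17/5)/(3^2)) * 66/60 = -2618/75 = -34.91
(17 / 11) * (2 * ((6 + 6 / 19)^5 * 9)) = 7614259200000 / 27237089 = 279554.81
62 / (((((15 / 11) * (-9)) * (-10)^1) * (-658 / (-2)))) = 0.00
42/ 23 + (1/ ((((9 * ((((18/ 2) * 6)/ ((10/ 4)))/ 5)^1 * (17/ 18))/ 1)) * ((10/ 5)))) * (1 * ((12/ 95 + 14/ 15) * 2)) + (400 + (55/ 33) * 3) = 244824556/ 601749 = 406.85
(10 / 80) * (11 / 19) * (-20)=-55 / 38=-1.45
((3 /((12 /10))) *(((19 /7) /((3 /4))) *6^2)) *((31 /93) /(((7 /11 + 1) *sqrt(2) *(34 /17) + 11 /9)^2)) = 1672939354680 /267024707047 - 584042374080 *sqrt(2) /267024707047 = 3.17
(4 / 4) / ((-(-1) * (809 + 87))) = 1 / 896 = 0.00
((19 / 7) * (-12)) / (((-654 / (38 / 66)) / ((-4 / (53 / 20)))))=-57760 / 1334487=-0.04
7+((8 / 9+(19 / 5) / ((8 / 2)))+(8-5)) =2131 / 180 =11.84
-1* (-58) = 58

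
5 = 5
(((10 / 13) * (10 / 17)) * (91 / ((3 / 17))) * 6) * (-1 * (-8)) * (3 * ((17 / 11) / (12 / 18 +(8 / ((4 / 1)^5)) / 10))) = 2193408000 / 28193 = 77799.74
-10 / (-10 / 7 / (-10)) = -70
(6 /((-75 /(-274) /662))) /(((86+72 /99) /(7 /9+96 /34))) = 1099392668 /1824525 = 602.56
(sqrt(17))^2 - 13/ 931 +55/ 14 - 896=-1629409/ 1862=-875.09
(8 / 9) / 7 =0.13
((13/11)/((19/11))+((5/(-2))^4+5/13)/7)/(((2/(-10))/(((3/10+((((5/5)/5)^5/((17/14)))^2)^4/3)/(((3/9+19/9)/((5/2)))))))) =-5444916043897957933950237929961742697098923/561638018837617710232734680175781250000000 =-9.69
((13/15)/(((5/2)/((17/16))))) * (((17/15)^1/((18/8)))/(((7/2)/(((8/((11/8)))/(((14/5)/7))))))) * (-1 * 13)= -1562912/155925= -10.02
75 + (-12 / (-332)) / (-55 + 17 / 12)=4002639 / 53369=75.00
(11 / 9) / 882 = 11 / 7938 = 0.00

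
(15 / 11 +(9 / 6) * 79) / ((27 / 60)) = 2930 / 11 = 266.36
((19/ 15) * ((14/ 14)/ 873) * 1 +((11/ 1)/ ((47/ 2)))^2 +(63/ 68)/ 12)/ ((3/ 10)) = 2342810627/ 2360431368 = 0.99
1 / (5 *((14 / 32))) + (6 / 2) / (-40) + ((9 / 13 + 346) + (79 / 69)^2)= 6037531351 / 17330040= 348.39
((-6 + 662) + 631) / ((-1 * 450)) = -143 / 50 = -2.86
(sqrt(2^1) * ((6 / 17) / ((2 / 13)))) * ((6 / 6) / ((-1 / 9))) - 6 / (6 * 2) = -29.70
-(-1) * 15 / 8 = 15 / 8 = 1.88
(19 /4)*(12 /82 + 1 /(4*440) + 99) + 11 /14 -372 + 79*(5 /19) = 4626772247 /38389120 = 120.52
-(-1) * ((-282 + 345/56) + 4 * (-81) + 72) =-29559/56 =-527.84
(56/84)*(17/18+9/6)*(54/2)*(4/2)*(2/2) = 88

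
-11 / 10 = -1.10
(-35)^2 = 1225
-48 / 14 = -24 / 7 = -3.43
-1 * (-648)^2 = -419904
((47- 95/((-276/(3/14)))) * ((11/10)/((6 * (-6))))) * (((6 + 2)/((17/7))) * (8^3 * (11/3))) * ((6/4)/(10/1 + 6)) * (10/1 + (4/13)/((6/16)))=-9023.37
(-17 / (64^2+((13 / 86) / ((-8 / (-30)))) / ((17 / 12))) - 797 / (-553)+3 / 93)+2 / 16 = 1309504158975 / 821346775928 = 1.59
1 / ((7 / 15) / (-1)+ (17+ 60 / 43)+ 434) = 645 / 291494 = 0.00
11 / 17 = 0.65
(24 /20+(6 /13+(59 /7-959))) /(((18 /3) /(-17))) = 1223303 /455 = 2688.58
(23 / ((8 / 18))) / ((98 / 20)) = 1035 / 98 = 10.56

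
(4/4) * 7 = 7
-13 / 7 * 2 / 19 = -0.20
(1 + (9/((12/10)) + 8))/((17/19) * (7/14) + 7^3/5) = 1045/4373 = 0.24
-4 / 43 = -0.09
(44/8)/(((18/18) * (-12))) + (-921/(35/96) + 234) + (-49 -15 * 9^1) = -2080369/840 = -2476.63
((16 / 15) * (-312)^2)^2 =269535412224 / 25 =10781416488.96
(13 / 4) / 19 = 13 / 76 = 0.17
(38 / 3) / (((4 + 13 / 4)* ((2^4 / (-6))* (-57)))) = 1 / 87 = 0.01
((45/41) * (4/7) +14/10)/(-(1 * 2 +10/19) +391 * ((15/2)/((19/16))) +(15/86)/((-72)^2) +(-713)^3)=-8213712768/1468633144148981755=-0.00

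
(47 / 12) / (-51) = -47 / 612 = -0.08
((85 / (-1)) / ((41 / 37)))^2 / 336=17.51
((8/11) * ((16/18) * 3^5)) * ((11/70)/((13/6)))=5184/455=11.39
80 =80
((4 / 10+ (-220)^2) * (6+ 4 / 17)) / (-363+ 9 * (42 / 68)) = -51304424 / 60765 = -844.31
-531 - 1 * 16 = -547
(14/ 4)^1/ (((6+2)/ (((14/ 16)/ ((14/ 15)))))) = 105/ 256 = 0.41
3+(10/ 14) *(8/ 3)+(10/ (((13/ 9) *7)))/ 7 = 9643/ 1911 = 5.05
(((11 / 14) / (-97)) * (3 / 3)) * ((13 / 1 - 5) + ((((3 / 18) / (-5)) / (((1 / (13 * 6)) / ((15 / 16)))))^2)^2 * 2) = -28331435 / 44498944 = -0.64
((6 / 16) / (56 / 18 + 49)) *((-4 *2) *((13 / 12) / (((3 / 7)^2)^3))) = -218491 / 21708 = -10.06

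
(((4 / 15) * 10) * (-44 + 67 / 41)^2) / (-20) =-2011446 / 8405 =-239.32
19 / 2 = 9.50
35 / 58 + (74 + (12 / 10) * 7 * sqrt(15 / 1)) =107.14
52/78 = 0.67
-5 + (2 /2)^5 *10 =5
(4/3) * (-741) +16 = -972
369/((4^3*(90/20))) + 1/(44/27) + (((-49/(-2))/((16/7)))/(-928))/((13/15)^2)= 103758019/55204864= 1.88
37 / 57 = 0.65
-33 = -33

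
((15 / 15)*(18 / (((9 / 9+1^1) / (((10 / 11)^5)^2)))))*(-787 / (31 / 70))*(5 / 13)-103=-25867136557762909 / 10452782114203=-2474.67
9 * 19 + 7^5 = 16978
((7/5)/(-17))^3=-343/614125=-0.00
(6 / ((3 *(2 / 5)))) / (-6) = -5 / 6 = -0.83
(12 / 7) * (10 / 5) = 24 / 7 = 3.43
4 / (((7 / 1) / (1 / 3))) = 0.19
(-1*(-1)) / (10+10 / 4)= 0.08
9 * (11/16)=99/16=6.19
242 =242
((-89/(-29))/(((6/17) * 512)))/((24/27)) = 4539/237568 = 0.02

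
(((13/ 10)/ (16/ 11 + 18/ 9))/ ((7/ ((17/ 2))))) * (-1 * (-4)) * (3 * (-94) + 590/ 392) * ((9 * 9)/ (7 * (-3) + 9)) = 3608525349/ 1042720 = 3460.68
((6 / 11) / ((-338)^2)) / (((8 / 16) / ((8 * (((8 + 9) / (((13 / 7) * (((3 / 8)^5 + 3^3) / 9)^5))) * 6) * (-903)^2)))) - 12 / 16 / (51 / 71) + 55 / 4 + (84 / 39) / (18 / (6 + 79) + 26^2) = 6062112640566559619672723306178951358 / 226463012823651017084519898266582079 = 26.77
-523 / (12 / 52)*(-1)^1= 6799 / 3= 2266.33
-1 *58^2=-3364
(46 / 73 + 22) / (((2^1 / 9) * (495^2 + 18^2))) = 826 / 1990053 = 0.00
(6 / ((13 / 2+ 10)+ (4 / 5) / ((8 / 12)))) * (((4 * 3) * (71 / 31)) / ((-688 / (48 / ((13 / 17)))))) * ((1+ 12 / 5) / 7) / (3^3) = -328304 / 21470631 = -0.02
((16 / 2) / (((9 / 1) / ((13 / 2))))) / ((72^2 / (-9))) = -13 / 1296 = -0.01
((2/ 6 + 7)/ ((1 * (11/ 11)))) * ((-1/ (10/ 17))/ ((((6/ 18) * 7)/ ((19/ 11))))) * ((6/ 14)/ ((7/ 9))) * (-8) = 69768/ 1715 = 40.68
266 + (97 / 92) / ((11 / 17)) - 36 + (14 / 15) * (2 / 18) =31659383 / 136620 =231.73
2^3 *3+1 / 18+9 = 33.06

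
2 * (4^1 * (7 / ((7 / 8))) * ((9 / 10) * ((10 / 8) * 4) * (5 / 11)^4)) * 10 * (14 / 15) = 1680000 / 14641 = 114.75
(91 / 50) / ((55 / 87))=7917 / 2750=2.88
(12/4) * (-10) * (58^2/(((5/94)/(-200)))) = 379459200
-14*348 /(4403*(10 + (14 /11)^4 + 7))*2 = -6793424 /60239959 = -0.11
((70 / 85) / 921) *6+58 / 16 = 151575 / 41752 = 3.63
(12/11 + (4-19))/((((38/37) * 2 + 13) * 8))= -5661/49016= -0.12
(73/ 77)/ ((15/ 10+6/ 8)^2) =1168/ 6237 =0.19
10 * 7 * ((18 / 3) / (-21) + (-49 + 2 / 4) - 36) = -5935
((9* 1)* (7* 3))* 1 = 189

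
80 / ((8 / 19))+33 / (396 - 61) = 190.10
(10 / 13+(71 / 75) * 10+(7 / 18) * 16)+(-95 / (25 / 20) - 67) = -74027 / 585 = -126.54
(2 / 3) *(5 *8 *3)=80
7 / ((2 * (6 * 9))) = 7 / 108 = 0.06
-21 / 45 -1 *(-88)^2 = -116167 / 15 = -7744.47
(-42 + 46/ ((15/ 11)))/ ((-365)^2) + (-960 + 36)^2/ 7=243737801876/ 1998375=121968.00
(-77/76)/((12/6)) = -77/152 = -0.51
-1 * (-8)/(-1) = -8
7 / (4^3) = 7 / 64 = 0.11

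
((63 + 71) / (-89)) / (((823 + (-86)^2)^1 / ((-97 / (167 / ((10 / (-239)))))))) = -129980 / 29196000283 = -0.00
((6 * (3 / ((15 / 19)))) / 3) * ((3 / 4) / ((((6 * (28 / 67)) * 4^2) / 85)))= 12.08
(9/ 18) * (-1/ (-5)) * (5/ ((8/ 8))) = 1/ 2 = 0.50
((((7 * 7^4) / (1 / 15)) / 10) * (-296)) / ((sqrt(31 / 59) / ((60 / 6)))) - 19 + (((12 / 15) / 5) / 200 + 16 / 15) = -74623080 * sqrt(1829) / 31 - 67247 / 3750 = -102948116.36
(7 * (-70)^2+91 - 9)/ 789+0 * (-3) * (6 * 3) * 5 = 34382/ 789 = 43.58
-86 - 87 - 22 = -195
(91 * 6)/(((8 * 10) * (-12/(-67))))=6097/160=38.11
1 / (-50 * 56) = -1 / 2800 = -0.00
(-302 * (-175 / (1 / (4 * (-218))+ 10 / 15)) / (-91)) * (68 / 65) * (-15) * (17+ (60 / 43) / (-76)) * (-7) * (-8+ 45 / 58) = 81978244912267200 / 6971167697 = 11759614.53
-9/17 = -0.53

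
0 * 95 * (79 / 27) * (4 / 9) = 0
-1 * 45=-45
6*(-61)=-366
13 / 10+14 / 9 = 257 / 90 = 2.86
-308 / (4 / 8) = -616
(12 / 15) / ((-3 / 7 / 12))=-112 / 5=-22.40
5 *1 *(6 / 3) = 10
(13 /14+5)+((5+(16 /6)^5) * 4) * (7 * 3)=13328059 /1134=11753.14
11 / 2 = 5.50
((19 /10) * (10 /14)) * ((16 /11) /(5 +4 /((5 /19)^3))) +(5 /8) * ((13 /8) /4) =145309305 /553138432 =0.26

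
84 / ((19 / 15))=1260 / 19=66.32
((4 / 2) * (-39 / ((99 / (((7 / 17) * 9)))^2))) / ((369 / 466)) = -593684 / 4301187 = -0.14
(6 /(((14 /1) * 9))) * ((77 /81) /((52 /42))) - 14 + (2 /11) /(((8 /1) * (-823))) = -532444195 /38131236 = -13.96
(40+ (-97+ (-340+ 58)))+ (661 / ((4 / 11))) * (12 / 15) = 5576 / 5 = 1115.20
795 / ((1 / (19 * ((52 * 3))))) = 2356380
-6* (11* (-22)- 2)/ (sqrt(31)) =1464* sqrt(31)/ 31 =262.94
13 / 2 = 6.50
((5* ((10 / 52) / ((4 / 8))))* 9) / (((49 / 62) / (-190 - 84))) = -3822300 / 637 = -6000.47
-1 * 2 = -2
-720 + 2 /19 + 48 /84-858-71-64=-1712.32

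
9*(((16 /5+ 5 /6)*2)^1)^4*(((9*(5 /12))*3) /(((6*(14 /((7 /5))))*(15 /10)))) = 214358881 /45000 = 4763.53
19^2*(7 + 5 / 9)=24548 / 9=2727.56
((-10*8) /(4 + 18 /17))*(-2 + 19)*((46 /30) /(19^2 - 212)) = -53176 /19221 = -2.77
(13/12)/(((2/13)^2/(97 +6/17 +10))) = 4009525/816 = 4913.63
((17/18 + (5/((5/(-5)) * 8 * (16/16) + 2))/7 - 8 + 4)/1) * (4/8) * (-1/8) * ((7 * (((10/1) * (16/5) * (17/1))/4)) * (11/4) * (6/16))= 4675/24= 194.79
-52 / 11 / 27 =-52 / 297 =-0.18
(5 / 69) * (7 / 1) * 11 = 385 / 69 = 5.58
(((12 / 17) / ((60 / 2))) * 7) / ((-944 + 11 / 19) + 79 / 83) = -11039 / 63166645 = -0.00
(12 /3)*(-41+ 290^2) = 336236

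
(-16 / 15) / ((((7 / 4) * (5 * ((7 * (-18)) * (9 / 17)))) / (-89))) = -48416 / 297675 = -0.16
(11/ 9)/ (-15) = -11/ 135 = -0.08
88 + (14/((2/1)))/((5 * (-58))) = 25513/290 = 87.98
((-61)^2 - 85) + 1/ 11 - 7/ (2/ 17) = 78685/ 22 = 3576.59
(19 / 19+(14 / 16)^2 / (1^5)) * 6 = 339 / 32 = 10.59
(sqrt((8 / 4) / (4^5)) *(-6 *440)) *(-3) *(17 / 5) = 1683 *sqrt(2) / 2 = 1190.06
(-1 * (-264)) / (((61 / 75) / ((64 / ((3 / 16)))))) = 6758400 / 61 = 110793.44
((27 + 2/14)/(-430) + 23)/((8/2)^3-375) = -6904/93611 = -0.07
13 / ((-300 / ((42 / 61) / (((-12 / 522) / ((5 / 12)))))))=2639 / 4880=0.54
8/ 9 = 0.89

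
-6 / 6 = -1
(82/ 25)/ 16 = 41/ 200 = 0.20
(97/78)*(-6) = -97/13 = -7.46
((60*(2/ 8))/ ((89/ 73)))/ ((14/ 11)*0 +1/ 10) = 10950/ 89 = 123.03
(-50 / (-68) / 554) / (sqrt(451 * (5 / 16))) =0.00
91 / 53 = 1.72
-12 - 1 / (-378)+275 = 99415 / 378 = 263.00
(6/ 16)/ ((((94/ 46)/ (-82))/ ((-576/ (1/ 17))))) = 6925392/ 47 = 147348.77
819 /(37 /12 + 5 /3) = 3276 /19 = 172.42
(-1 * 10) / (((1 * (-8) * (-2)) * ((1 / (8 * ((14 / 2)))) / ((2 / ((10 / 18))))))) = -126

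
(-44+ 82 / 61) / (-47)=2602 / 2867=0.91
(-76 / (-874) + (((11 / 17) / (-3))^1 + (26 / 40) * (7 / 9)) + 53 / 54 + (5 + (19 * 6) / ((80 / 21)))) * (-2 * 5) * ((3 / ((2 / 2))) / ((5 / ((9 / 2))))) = -3064343 / 3128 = -979.65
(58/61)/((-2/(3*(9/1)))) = -12.84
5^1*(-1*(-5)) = 25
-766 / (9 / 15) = -3830 / 3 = -1276.67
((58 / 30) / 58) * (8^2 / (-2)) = -16 / 15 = -1.07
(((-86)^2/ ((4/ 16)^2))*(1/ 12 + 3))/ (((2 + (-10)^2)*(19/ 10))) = 5473040/ 2907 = 1882.71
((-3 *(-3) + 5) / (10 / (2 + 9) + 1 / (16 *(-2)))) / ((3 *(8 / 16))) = 10.63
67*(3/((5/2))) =402/5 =80.40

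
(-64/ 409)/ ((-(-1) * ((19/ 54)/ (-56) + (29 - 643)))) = 193536/ 759412795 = 0.00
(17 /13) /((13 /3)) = 51 /169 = 0.30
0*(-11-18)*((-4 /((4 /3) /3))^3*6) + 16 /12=4 /3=1.33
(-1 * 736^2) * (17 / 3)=-9208832 / 3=-3069610.67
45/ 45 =1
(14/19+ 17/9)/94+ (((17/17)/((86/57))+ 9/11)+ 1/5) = 32482036/19007505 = 1.71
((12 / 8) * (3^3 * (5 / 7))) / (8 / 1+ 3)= 405 / 154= 2.63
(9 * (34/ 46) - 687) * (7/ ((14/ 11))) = -86064/ 23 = -3741.91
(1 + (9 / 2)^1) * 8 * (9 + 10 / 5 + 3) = 616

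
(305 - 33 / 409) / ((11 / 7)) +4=890980 / 4499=198.04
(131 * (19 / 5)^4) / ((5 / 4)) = 68288204 / 3125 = 21852.23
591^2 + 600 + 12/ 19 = 6647751/ 19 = 349881.63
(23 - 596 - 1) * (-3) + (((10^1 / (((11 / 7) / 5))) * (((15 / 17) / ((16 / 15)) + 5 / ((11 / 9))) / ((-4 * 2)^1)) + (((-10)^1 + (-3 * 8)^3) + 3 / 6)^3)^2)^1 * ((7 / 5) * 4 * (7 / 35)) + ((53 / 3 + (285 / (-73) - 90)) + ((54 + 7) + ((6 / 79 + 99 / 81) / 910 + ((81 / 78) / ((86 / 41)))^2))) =96523516282710579866587126097394507381898672583 / 12297665199925039334400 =7848930241107795071678202.00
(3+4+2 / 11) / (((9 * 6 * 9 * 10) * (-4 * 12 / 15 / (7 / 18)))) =-553 / 3079296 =-0.00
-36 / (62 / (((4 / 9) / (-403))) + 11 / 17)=1224 / 1911407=0.00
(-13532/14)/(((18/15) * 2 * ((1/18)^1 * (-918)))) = 995/126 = 7.90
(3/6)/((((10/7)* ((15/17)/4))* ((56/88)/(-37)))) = -6919/75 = -92.25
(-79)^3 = -493039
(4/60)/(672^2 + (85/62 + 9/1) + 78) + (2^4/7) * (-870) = -5847169845166/2940387135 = -1988.57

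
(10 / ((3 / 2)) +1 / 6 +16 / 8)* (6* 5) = 265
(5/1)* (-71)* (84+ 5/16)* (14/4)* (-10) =16761325/16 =1047582.81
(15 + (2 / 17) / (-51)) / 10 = 1.50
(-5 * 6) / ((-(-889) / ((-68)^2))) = -138720 / 889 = -156.04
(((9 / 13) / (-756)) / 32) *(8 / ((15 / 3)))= -1 / 21840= -0.00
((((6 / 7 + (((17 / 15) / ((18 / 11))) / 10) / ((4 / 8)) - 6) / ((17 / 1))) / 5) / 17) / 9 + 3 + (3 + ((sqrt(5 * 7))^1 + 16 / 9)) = sqrt(35) + 955820209 / 122897250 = 13.69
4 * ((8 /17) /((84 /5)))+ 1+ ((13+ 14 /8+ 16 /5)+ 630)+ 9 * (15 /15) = 4698563 /7140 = 658.06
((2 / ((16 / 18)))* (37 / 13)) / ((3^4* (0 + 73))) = 37 / 34164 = 0.00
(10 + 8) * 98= 1764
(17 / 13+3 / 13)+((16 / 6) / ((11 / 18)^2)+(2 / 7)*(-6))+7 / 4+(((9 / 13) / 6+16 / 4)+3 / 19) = 10868785 / 836836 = 12.99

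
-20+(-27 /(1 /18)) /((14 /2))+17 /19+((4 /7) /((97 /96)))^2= -772735161 /8759779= -88.21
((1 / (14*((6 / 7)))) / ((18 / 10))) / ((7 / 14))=5 / 54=0.09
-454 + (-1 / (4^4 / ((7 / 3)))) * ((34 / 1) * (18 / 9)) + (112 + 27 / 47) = -3086617 / 9024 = -342.05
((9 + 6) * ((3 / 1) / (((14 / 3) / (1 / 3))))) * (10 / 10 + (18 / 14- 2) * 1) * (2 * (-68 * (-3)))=18360 / 49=374.69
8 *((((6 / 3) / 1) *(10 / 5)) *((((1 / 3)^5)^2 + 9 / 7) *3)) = 17006336 / 137781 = 123.43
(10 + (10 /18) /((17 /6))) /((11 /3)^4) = 14040 /248897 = 0.06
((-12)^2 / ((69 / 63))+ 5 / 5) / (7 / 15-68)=-45705 / 23299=-1.96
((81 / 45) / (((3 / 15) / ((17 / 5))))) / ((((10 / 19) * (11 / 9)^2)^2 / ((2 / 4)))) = 24.75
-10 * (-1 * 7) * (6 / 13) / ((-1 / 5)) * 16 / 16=-2100 / 13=-161.54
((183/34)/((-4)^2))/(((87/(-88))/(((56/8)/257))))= -4697/506804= -0.01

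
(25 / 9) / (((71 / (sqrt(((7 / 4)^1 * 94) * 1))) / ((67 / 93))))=1675 * sqrt(658) / 118854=0.36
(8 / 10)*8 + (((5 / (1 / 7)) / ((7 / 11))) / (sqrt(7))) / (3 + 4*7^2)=55*sqrt(7) / 1393 + 32 / 5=6.50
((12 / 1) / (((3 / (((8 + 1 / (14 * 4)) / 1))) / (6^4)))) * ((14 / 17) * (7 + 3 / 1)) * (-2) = -11638080 / 17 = -684592.94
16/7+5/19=339/133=2.55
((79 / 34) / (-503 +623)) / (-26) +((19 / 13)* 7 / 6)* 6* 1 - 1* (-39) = 401717 / 8160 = 49.23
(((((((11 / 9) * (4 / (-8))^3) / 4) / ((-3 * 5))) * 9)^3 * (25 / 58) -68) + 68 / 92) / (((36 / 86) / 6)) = -17067520485881 / 17703567360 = -964.07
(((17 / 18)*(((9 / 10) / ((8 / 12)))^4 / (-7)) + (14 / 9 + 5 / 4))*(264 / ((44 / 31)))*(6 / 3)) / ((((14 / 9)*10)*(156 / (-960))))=-4419871779 / 12740000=-346.93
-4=-4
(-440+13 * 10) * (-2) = 620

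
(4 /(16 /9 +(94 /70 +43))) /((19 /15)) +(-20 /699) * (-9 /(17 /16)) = 84963405 /273340688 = 0.31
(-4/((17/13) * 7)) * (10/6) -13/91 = -311/357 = -0.87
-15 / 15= -1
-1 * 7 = -7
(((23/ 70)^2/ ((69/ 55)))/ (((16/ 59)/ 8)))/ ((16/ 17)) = 253759/ 94080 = 2.70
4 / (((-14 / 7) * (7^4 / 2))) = -4 / 2401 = -0.00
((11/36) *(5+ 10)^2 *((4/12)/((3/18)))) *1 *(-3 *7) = -2887.50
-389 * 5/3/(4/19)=-36955/12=-3079.58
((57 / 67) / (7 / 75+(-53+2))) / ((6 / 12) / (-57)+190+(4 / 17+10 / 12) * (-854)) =4142475 / 179119326193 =0.00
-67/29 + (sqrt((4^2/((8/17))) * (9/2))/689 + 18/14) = -208/203 + 3 * sqrt(17)/689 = -1.01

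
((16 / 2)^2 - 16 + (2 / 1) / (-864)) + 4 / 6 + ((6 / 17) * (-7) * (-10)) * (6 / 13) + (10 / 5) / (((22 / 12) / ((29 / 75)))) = 1588123577 / 26254800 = 60.49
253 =253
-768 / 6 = -128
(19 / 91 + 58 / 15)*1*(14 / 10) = 5563 / 975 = 5.71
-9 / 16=-0.56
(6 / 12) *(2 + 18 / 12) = 1.75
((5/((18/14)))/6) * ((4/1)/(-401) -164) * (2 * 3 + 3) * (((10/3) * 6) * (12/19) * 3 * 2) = -552451200/7619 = -72509.67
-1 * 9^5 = -59049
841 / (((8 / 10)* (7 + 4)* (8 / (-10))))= -21025 / 176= -119.46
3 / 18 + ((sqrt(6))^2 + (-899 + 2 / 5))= -26773 / 30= -892.43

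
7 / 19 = 0.37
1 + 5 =6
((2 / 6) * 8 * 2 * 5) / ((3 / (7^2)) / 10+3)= 39200 / 4419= 8.87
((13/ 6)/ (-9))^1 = -13/ 54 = -0.24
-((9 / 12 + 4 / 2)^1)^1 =-11 / 4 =-2.75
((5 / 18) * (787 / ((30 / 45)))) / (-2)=-3935 / 24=-163.96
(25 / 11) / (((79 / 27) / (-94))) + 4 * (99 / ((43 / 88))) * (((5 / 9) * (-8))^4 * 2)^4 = 2312250962979810736929749564400850 / 7693533932980749183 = 300544714967411.90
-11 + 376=365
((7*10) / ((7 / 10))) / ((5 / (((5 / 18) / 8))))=25 / 36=0.69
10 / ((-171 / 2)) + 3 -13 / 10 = 2707 / 1710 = 1.58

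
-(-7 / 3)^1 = 7 / 3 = 2.33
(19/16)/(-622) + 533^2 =2827253709/9952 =284089.00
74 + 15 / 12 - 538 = -1851 / 4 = -462.75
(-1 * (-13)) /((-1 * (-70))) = 13 /70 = 0.19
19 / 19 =1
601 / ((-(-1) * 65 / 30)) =3606 / 13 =277.38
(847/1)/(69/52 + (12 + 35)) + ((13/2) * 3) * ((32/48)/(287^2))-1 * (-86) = 3061330921/29570471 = 103.53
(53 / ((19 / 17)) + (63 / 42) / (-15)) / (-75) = -2997 / 4750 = -0.63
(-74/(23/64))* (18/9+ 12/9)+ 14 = -672.38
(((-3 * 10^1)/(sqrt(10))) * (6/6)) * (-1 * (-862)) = -2586 * sqrt(10) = -8177.65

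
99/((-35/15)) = -297/7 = -42.43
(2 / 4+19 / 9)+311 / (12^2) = 4.77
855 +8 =863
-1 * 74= -74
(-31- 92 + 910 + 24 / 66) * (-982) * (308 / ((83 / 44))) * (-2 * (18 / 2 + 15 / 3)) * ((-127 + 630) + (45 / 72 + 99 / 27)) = 148835315952400 / 83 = 1793196577739.76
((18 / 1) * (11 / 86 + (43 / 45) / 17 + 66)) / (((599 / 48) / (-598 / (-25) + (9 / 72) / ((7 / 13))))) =51963655302 / 22537375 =2305.67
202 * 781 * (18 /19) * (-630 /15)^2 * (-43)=-215398138032 /19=-11336744106.95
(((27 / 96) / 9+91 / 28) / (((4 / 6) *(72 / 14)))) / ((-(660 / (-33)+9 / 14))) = 1715 / 34688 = 0.05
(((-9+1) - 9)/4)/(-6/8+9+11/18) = -153/319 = -0.48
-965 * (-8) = 7720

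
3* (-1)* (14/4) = -21/2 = -10.50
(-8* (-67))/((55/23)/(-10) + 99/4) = 49312/2255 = 21.87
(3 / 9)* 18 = 6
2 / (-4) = -1 / 2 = -0.50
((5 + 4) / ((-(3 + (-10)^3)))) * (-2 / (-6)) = 3 / 997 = 0.00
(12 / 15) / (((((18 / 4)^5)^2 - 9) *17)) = 4096 / 296375890725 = 0.00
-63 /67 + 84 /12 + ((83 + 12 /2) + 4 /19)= 121279 /1273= 95.27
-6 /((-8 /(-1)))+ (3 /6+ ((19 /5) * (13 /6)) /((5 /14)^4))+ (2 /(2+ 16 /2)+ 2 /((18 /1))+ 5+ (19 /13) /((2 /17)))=765693281 /1462500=523.55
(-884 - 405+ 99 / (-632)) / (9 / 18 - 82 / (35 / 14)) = 4073735 / 102068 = 39.91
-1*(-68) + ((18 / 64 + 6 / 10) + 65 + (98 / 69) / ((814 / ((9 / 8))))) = 200524921 / 1497760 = 133.88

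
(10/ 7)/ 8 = 0.18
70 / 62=35 / 31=1.13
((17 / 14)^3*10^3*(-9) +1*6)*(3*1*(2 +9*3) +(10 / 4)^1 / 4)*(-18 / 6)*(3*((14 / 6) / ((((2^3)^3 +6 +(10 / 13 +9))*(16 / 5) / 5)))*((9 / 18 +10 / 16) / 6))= 3776245167825 / 229505024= 16453.87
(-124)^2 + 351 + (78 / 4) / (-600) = 6290787 / 400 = 15726.97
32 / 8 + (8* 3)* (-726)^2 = 12649828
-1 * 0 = 0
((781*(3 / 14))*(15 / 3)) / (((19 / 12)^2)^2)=121461120 / 912247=133.14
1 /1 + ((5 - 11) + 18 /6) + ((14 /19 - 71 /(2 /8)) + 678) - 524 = -2494 /19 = -131.26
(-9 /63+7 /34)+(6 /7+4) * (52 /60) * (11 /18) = 12097 /4590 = 2.64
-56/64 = -7/8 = -0.88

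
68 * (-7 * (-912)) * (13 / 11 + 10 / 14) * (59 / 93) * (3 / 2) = 267102912 / 341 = 783293.00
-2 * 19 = -38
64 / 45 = 1.42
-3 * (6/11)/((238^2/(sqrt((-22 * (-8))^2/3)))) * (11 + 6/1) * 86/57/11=-0.01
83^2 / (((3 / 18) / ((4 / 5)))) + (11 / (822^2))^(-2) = 2282764344936 / 605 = 3773164206.51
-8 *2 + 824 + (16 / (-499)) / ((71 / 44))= 28625928 / 35429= 807.98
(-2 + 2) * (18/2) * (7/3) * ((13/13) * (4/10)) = 0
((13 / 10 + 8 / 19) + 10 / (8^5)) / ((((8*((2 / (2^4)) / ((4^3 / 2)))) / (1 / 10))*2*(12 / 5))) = 1.15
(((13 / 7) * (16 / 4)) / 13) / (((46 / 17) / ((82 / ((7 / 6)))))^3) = 292558066272 / 29212967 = 10014.66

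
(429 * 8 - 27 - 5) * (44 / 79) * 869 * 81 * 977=130227847200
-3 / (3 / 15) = -15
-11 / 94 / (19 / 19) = -11 / 94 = -0.12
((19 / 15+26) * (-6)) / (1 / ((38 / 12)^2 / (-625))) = 147649 / 56250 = 2.62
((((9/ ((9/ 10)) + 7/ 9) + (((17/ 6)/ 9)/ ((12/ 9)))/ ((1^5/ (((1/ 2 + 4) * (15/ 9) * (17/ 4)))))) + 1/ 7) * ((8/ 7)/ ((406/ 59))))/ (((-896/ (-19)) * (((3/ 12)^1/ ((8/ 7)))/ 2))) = 83376617/ 140372064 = 0.59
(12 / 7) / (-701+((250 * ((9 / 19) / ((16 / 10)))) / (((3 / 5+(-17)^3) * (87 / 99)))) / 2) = -1299231552 / 531283932347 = -0.00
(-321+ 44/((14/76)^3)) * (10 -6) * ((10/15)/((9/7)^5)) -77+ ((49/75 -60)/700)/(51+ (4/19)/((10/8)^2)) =15125777695875419/3011906438100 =5021.99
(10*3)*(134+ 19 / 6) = 4115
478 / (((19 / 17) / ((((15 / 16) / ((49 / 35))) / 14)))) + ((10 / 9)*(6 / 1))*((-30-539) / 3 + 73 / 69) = -423783645 / 342608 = -1236.93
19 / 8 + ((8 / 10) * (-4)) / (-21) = 2123 / 840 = 2.53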